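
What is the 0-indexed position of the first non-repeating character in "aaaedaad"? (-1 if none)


Input: aaaedaad
Character frequencies:
  'a': 5
  'd': 2
  'e': 1
Scanning left to right for freq == 1:
  Position 0 ('a'): freq=5, skip
  Position 1 ('a'): freq=5, skip
  Position 2 ('a'): freq=5, skip
  Position 3 ('e'): unique! => answer = 3

3


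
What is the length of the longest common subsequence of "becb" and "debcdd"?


LCS of "becb" and "debcdd"
DP table:
           d    e    b    c    d    d
      0    0    0    0    0    0    0
  b   0    0    0    1    1    1    1
  e   0    0    1    1    1    1    1
  c   0    0    1    1    2    2    2
  b   0    0    1    2    2    2    2
LCS length = dp[4][6] = 2

2


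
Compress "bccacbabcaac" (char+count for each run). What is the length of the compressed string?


Input: bccacbabcaac
Runs:
  'b' x 1 => "b1"
  'c' x 2 => "c2"
  'a' x 1 => "a1"
  'c' x 1 => "c1"
  'b' x 1 => "b1"
  'a' x 1 => "a1"
  'b' x 1 => "b1"
  'c' x 1 => "c1"
  'a' x 2 => "a2"
  'c' x 1 => "c1"
Compressed: "b1c2a1c1b1a1b1c1a2c1"
Compressed length: 20

20


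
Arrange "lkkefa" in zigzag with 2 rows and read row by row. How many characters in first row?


Zigzag "lkkefa" into 2 rows:
Placing characters:
  'l' => row 0
  'k' => row 1
  'k' => row 0
  'e' => row 1
  'f' => row 0
  'a' => row 1
Rows:
  Row 0: "lkf"
  Row 1: "kea"
First row length: 3

3


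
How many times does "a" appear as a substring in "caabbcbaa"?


Searching for "a" in "caabbcbaa"
Scanning each position:
  Position 0: "c" => no
  Position 1: "a" => MATCH
  Position 2: "a" => MATCH
  Position 3: "b" => no
  Position 4: "b" => no
  Position 5: "c" => no
  Position 6: "b" => no
  Position 7: "a" => MATCH
  Position 8: "a" => MATCH
Total occurrences: 4

4


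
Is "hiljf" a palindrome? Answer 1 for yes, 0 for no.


Input: hiljf
Reversed: fjlih
  Compare pos 0 ('h') with pos 4 ('f'): MISMATCH
  Compare pos 1 ('i') with pos 3 ('j'): MISMATCH
Result: not a palindrome

0


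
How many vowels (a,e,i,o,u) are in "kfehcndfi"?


Input: kfehcndfi
Checking each character:
  'k' at position 0: consonant
  'f' at position 1: consonant
  'e' at position 2: vowel (running total: 1)
  'h' at position 3: consonant
  'c' at position 4: consonant
  'n' at position 5: consonant
  'd' at position 6: consonant
  'f' at position 7: consonant
  'i' at position 8: vowel (running total: 2)
Total vowels: 2

2


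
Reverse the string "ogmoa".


Input: ogmoa
Reading characters right to left:
  Position 4: 'a'
  Position 3: 'o'
  Position 2: 'm'
  Position 1: 'g'
  Position 0: 'o'
Reversed: aomgo

aomgo


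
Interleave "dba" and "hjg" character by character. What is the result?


Interleaving "dba" and "hjg":
  Position 0: 'd' from first, 'h' from second => "dh"
  Position 1: 'b' from first, 'j' from second => "bj"
  Position 2: 'a' from first, 'g' from second => "ag"
Result: dhbjag

dhbjag


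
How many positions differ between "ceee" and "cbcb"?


Comparing "ceee" and "cbcb" position by position:
  Position 0: 'c' vs 'c' => same
  Position 1: 'e' vs 'b' => DIFFER
  Position 2: 'e' vs 'c' => DIFFER
  Position 3: 'e' vs 'b' => DIFFER
Positions that differ: 3

3


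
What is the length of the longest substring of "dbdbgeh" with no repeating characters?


Input: "dbdbgeh"
Sliding window (track last position of each char):
  Position 0 ('d'): window [0,0] length 1 -- new best
  Position 1 ('b'): window [0,1] length 2 -- new best
  Position 2 ('d'): repeat (last at 0), move window start to 1
  Position 2 ('d'): window [1,2] length 2
  Position 3 ('b'): repeat (last at 1), move window start to 2
  Position 3 ('b'): window [2,3] length 2
  Position 4 ('g'): window [2,4] length 3 -- new best
  Position 5 ('e'): window [2,5] length 4 -- new best
  Position 6 ('h'): window [2,6] length 5 -- new best
Longest substring with no repeats: "dbgeh" with length 5

5


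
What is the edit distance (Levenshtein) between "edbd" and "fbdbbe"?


Computing edit distance: "edbd" -> "fbdbbe"
DP table:
           f    b    d    b    b    e
      0    1    2    3    4    5    6
  e   1    1    2    3    4    5    5
  d   2    2    2    2    3    4    5
  b   3    3    2    3    2    3    4
  d   4    4    3    2    3    3    4
Edit distance = dp[4][6] = 4

4


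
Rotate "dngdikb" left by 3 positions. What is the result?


Input: "dngdikb", rotate left by 3
First 3 characters: "dng"
Remaining characters: "dikb"
Concatenate remaining + first: "dikb" + "dng" = "dikbdng"

dikbdng


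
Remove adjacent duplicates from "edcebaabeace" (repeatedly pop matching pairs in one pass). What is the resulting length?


Input: edcebaabeace
Stack-based adjacent duplicate removal:
  Read 'e': push. Stack: e
  Read 'd': push. Stack: ed
  Read 'c': push. Stack: edc
  Read 'e': push. Stack: edce
  Read 'b': push. Stack: edceb
  Read 'a': push. Stack: edceba
  Read 'a': matches stack top 'a' => pop. Stack: edceb
  Read 'b': matches stack top 'b' => pop. Stack: edce
  Read 'e': matches stack top 'e' => pop. Stack: edc
  Read 'a': push. Stack: edca
  Read 'c': push. Stack: edcac
  Read 'e': push. Stack: edcace
Final stack: "edcace" (length 6)

6


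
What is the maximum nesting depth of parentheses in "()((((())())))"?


Input: "()((((())())))"
Tracking depth:
  Position 0 '(': depth becomes 1
  Position 1 ')': depth becomes 0
  Position 2 '(': depth becomes 1
  Position 3 '(': depth becomes 2
  Position 4 '(': depth becomes 3
  Position 5 '(': depth becomes 4
  Position 6 '(': depth becomes 5
  Position 7 ')': depth becomes 4
  Position 8 ')': depth becomes 3
  Position 9 '(': depth becomes 4
  Position 10 ')': depth becomes 3
  Position 11 ')': depth becomes 2
  Position 12 ')': depth becomes 1
  Position 13 ')': depth becomes 0
Maximum depth reached: 5

5


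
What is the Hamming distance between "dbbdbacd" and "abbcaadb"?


Comparing "dbbdbacd" and "abbcaadb" position by position:
  Position 0: 'd' vs 'a' => differ
  Position 1: 'b' vs 'b' => same
  Position 2: 'b' vs 'b' => same
  Position 3: 'd' vs 'c' => differ
  Position 4: 'b' vs 'a' => differ
  Position 5: 'a' vs 'a' => same
  Position 6: 'c' vs 'd' => differ
  Position 7: 'd' vs 'b' => differ
Total differences (Hamming distance): 5

5


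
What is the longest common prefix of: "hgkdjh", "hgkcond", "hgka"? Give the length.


Words: hgkdjh, hgkcond, hgka
  Position 0: all 'h' => match
  Position 1: all 'g' => match
  Position 2: all 'k' => match
  Position 3: ('d', 'c', 'a') => mismatch, stop
LCP = "hgk" (length 3)

3


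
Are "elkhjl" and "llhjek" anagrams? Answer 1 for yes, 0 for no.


Strings: "elkhjl", "llhjek"
Sorted first:  ehjkll
Sorted second: ehjkll
Sorted forms match => anagrams

1


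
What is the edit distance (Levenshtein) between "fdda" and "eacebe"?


Computing edit distance: "fdda" -> "eacebe"
DP table:
           e    a    c    e    b    e
      0    1    2    3    4    5    6
  f   1    1    2    3    4    5    6
  d   2    2    2    3    4    5    6
  d   3    3    3    3    4    5    6
  a   4    4    3    4    4    5    6
Edit distance = dp[4][6] = 6

6


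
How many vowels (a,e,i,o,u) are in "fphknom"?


Input: fphknom
Checking each character:
  'f' at position 0: consonant
  'p' at position 1: consonant
  'h' at position 2: consonant
  'k' at position 3: consonant
  'n' at position 4: consonant
  'o' at position 5: vowel (running total: 1)
  'm' at position 6: consonant
Total vowels: 1

1


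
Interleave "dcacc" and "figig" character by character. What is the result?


Interleaving "dcacc" and "figig":
  Position 0: 'd' from first, 'f' from second => "df"
  Position 1: 'c' from first, 'i' from second => "ci"
  Position 2: 'a' from first, 'g' from second => "ag"
  Position 3: 'c' from first, 'i' from second => "ci"
  Position 4: 'c' from first, 'g' from second => "cg"
Result: dfciagcicg

dfciagcicg


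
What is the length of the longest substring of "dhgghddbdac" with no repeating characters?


Input: "dhgghddbdac"
Sliding window (track last position of each char):
  Position 0 ('d'): window [0,0] length 1 -- new best
  Position 1 ('h'): window [0,1] length 2 -- new best
  Position 2 ('g'): window [0,2] length 3 -- new best
  Position 3 ('g'): repeat (last at 2), move window start to 3
  Position 3 ('g'): window [3,3] length 1
  Position 4 ('h'): window [3,4] length 2
  Position 5 ('d'): window [3,5] length 3
  Position 6 ('d'): repeat (last at 5), move window start to 6
  Position 6 ('d'): window [6,6] length 1
  Position 7 ('b'): window [6,7] length 2
  Position 8 ('d'): repeat (last at 6), move window start to 7
  Position 8 ('d'): window [7,8] length 2
  Position 9 ('a'): window [7,9] length 3
  Position 10 ('c'): window [7,10] length 4 -- new best
Longest substring with no repeats: "bdac" with length 4

4


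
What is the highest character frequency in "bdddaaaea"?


Input: bdddaaaea
Character counts:
  'a': 4
  'b': 1
  'd': 3
  'e': 1
Maximum frequency: 4

4


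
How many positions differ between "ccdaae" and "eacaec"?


Comparing "ccdaae" and "eacaec" position by position:
  Position 0: 'c' vs 'e' => DIFFER
  Position 1: 'c' vs 'a' => DIFFER
  Position 2: 'd' vs 'c' => DIFFER
  Position 3: 'a' vs 'a' => same
  Position 4: 'a' vs 'e' => DIFFER
  Position 5: 'e' vs 'c' => DIFFER
Positions that differ: 5

5


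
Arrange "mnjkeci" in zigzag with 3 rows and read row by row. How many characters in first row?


Zigzag "mnjkeci" into 3 rows:
Placing characters:
  'm' => row 0
  'n' => row 1
  'j' => row 2
  'k' => row 1
  'e' => row 0
  'c' => row 1
  'i' => row 2
Rows:
  Row 0: "me"
  Row 1: "nkc"
  Row 2: "ji"
First row length: 2

2


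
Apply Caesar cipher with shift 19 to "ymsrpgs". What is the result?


Caesar cipher: shift "ymsrpgs" by 19
  'y' (pos 24) + 19 = pos 17 = 'r'
  'm' (pos 12) + 19 = pos 5 = 'f'
  's' (pos 18) + 19 = pos 11 = 'l'
  'r' (pos 17) + 19 = pos 10 = 'k'
  'p' (pos 15) + 19 = pos 8 = 'i'
  'g' (pos 6) + 19 = pos 25 = 'z'
  's' (pos 18) + 19 = pos 11 = 'l'
Result: rflkizl

rflkizl


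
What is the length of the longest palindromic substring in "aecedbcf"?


Input: "aecedbcf"
Checking substrings for palindromes:
  [1:4] "ece" (len 3) => palindrome
Longest palindromic substring: "ece" with length 3

3


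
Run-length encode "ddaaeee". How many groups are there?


Input: ddaaeee
Scanning for consecutive runs:
  Group 1: 'd' x 2 (positions 0-1)
  Group 2: 'a' x 2 (positions 2-3)
  Group 3: 'e' x 3 (positions 4-6)
Total groups: 3

3


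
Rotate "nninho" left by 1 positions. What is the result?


Input: "nninho", rotate left by 1
First 1 characters: "n"
Remaining characters: "ninho"
Concatenate remaining + first: "ninho" + "n" = "ninhon"

ninhon


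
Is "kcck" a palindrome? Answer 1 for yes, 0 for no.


Input: kcck
Reversed: kcck
  Compare pos 0 ('k') with pos 3 ('k'): match
  Compare pos 1 ('c') with pos 2 ('c'): match
Result: palindrome

1


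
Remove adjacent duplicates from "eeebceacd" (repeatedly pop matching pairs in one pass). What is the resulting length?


Input: eeebceacd
Stack-based adjacent duplicate removal:
  Read 'e': push. Stack: e
  Read 'e': matches stack top 'e' => pop. Stack: (empty)
  Read 'e': push. Stack: e
  Read 'b': push. Stack: eb
  Read 'c': push. Stack: ebc
  Read 'e': push. Stack: ebce
  Read 'a': push. Stack: ebcea
  Read 'c': push. Stack: ebceac
  Read 'd': push. Stack: ebceacd
Final stack: "ebceacd" (length 7)

7


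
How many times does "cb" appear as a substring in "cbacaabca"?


Searching for "cb" in "cbacaabca"
Scanning each position:
  Position 0: "cb" => MATCH
  Position 1: "ba" => no
  Position 2: "ac" => no
  Position 3: "ca" => no
  Position 4: "aa" => no
  Position 5: "ab" => no
  Position 6: "bc" => no
  Position 7: "ca" => no
Total occurrences: 1

1


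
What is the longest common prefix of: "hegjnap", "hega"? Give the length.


Words: hegjnap, hega
  Position 0: all 'h' => match
  Position 1: all 'e' => match
  Position 2: all 'g' => match
  Position 3: ('j', 'a') => mismatch, stop
LCP = "heg" (length 3)

3


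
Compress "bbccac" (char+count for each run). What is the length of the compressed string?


Input: bbccac
Runs:
  'b' x 2 => "b2"
  'c' x 2 => "c2"
  'a' x 1 => "a1"
  'c' x 1 => "c1"
Compressed: "b2c2a1c1"
Compressed length: 8

8


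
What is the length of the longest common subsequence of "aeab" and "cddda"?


LCS of "aeab" and "cddda"
DP table:
           c    d    d    d    a
      0    0    0    0    0    0
  a   0    0    0    0    0    1
  e   0    0    0    0    0    1
  a   0    0    0    0    0    1
  b   0    0    0    0    0    1
LCS length = dp[4][5] = 1

1


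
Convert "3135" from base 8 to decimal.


Input: "3135" in base 8
Positional expansion:
  Digit '3' (value 3) x 8^3 = 1536
  Digit '1' (value 1) x 8^2 = 64
  Digit '3' (value 3) x 8^1 = 24
  Digit '5' (value 5) x 8^0 = 5
Sum = 1629

1629


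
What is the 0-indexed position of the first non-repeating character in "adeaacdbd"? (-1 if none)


Input: adeaacdbd
Character frequencies:
  'a': 3
  'b': 1
  'c': 1
  'd': 3
  'e': 1
Scanning left to right for freq == 1:
  Position 0 ('a'): freq=3, skip
  Position 1 ('d'): freq=3, skip
  Position 2 ('e'): unique! => answer = 2

2


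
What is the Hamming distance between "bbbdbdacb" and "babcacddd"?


Comparing "bbbdbdacb" and "babcacddd" position by position:
  Position 0: 'b' vs 'b' => same
  Position 1: 'b' vs 'a' => differ
  Position 2: 'b' vs 'b' => same
  Position 3: 'd' vs 'c' => differ
  Position 4: 'b' vs 'a' => differ
  Position 5: 'd' vs 'c' => differ
  Position 6: 'a' vs 'd' => differ
  Position 7: 'c' vs 'd' => differ
  Position 8: 'b' vs 'd' => differ
Total differences (Hamming distance): 7

7


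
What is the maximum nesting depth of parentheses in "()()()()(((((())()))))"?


Input: "()()()()(((((())()))))"
Tracking depth:
  Position 0 '(': depth becomes 1
  Position 1 ')': depth becomes 0
  Position 2 '(': depth becomes 1
  Position 3 ')': depth becomes 0
  Position 4 '(': depth becomes 1
  Position 5 ')': depth becomes 0
  Position 6 '(': depth becomes 1
  Position 7 ')': depth becomes 0
  Position 8 '(': depth becomes 1
  Position 9 '(': depth becomes 2
  Position 10 '(': depth becomes 3
  Position 11 '(': depth becomes 4
  Position 12 '(': depth becomes 5
  Position 13 '(': depth becomes 6
  Position 14 ')': depth becomes 5
  Position 15 ')': depth becomes 4
  Position 16 '(': depth becomes 5
  Position 17 ')': depth becomes 4
  Position 18 ')': depth becomes 3
  Position 19 ')': depth becomes 2
  Position 20 ')': depth becomes 1
  Position 21 ')': depth becomes 0
Maximum depth reached: 6

6


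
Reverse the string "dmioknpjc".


Input: dmioknpjc
Reading characters right to left:
  Position 8: 'c'
  Position 7: 'j'
  Position 6: 'p'
  Position 5: 'n'
  Position 4: 'k'
  Position 3: 'o'
  Position 2: 'i'
  Position 1: 'm'
  Position 0: 'd'
Reversed: cjpnkoimd

cjpnkoimd


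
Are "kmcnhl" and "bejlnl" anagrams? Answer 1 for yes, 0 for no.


Strings: "kmcnhl", "bejlnl"
Sorted first:  chklmn
Sorted second: bejlln
Differ at position 0: 'c' vs 'b' => not anagrams

0


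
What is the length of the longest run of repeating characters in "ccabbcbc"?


Input: "ccabbcbc"
Scanning for longest run:
  Position 1 ('c'): continues run of 'c', length=2
  Position 2 ('a'): new char, reset run to 1
  Position 3 ('b'): new char, reset run to 1
  Position 4 ('b'): continues run of 'b', length=2
  Position 5 ('c'): new char, reset run to 1
  Position 6 ('b'): new char, reset run to 1
  Position 7 ('c'): new char, reset run to 1
Longest run: 'c' with length 2

2


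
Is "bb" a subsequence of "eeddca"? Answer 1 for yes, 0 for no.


Check if "bb" is a subsequence of "eeddca"
Greedy scan:
  Position 0 ('e'): no match needed
  Position 1 ('e'): no match needed
  Position 2 ('d'): no match needed
  Position 3 ('d'): no match needed
  Position 4 ('c'): no match needed
  Position 5 ('a'): no match needed
Only matched 0/2 characters => not a subsequence

0


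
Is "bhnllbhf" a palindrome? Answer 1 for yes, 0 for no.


Input: bhnllbhf
Reversed: fhbllnhb
  Compare pos 0 ('b') with pos 7 ('f'): MISMATCH
  Compare pos 1 ('h') with pos 6 ('h'): match
  Compare pos 2 ('n') with pos 5 ('b'): MISMATCH
  Compare pos 3 ('l') with pos 4 ('l'): match
Result: not a palindrome

0


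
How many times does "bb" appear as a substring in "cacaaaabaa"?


Searching for "bb" in "cacaaaabaa"
Scanning each position:
  Position 0: "ca" => no
  Position 1: "ac" => no
  Position 2: "ca" => no
  Position 3: "aa" => no
  Position 4: "aa" => no
  Position 5: "aa" => no
  Position 6: "ab" => no
  Position 7: "ba" => no
  Position 8: "aa" => no
Total occurrences: 0

0


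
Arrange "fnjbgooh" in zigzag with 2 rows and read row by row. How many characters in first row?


Zigzag "fnjbgooh" into 2 rows:
Placing characters:
  'f' => row 0
  'n' => row 1
  'j' => row 0
  'b' => row 1
  'g' => row 0
  'o' => row 1
  'o' => row 0
  'h' => row 1
Rows:
  Row 0: "fjgo"
  Row 1: "nboh"
First row length: 4

4


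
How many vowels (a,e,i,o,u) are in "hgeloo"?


Input: hgeloo
Checking each character:
  'h' at position 0: consonant
  'g' at position 1: consonant
  'e' at position 2: vowel (running total: 1)
  'l' at position 3: consonant
  'o' at position 4: vowel (running total: 2)
  'o' at position 5: vowel (running total: 3)
Total vowels: 3

3


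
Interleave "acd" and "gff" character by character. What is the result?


Interleaving "acd" and "gff":
  Position 0: 'a' from first, 'g' from second => "ag"
  Position 1: 'c' from first, 'f' from second => "cf"
  Position 2: 'd' from first, 'f' from second => "df"
Result: agcfdf

agcfdf


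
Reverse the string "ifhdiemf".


Input: ifhdiemf
Reading characters right to left:
  Position 7: 'f'
  Position 6: 'm'
  Position 5: 'e'
  Position 4: 'i'
  Position 3: 'd'
  Position 2: 'h'
  Position 1: 'f'
  Position 0: 'i'
Reversed: fmeidhfi

fmeidhfi


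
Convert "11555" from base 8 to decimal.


Input: "11555" in base 8
Positional expansion:
  Digit '1' (value 1) x 8^4 = 4096
  Digit '1' (value 1) x 8^3 = 512
  Digit '5' (value 5) x 8^2 = 320
  Digit '5' (value 5) x 8^1 = 40
  Digit '5' (value 5) x 8^0 = 5
Sum = 4973

4973


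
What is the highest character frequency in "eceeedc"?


Input: eceeedc
Character counts:
  'c': 2
  'd': 1
  'e': 4
Maximum frequency: 4

4


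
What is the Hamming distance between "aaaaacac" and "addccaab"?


Comparing "aaaaacac" and "addccaab" position by position:
  Position 0: 'a' vs 'a' => same
  Position 1: 'a' vs 'd' => differ
  Position 2: 'a' vs 'd' => differ
  Position 3: 'a' vs 'c' => differ
  Position 4: 'a' vs 'c' => differ
  Position 5: 'c' vs 'a' => differ
  Position 6: 'a' vs 'a' => same
  Position 7: 'c' vs 'b' => differ
Total differences (Hamming distance): 6

6


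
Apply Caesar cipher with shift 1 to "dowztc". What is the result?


Caesar cipher: shift "dowztc" by 1
  'd' (pos 3) + 1 = pos 4 = 'e'
  'o' (pos 14) + 1 = pos 15 = 'p'
  'w' (pos 22) + 1 = pos 23 = 'x'
  'z' (pos 25) + 1 = pos 0 = 'a'
  't' (pos 19) + 1 = pos 20 = 'u'
  'c' (pos 2) + 1 = pos 3 = 'd'
Result: epxaud

epxaud


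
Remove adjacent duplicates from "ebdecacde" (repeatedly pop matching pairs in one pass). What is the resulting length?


Input: ebdecacde
Stack-based adjacent duplicate removal:
  Read 'e': push. Stack: e
  Read 'b': push. Stack: eb
  Read 'd': push. Stack: ebd
  Read 'e': push. Stack: ebde
  Read 'c': push. Stack: ebdec
  Read 'a': push. Stack: ebdeca
  Read 'c': push. Stack: ebdecac
  Read 'd': push. Stack: ebdecacd
  Read 'e': push. Stack: ebdecacde
Final stack: "ebdecacde" (length 9)

9


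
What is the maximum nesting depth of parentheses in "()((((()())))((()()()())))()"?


Input: "()((((()())))((()()()())))()"
Tracking depth:
  Position 0 '(': depth becomes 1
  Position 1 ')': depth becomes 0
  Position 2 '(': depth becomes 1
  Position 3 '(': depth becomes 2
  Position 4 '(': depth becomes 3
  Position 5 '(': depth becomes 4
  Position 6 '(': depth becomes 5
  Position 7 ')': depth becomes 4
  Position 8 '(': depth becomes 5
  Position 9 ')': depth becomes 4
  Position 10 ')': depth becomes 3
  Position 11 ')': depth becomes 2
  Position 12 ')': depth becomes 1
  Position 13 '(': depth becomes 2
  Position 14 '(': depth becomes 3
  Position 15 '(': depth becomes 4
  Position 16 ')': depth becomes 3
  Position 17 '(': depth becomes 4
  Position 18 ')': depth becomes 3
  Position 19 '(': depth becomes 4
  Position 20 ')': depth becomes 3
  Position 21 '(': depth becomes 4
  Position 22 ')': depth becomes 3
  Position 23 ')': depth becomes 2
  Position 24 ')': depth becomes 1
  Position 25 ')': depth becomes 0
  Position 26 '(': depth becomes 1
  Position 27 ')': depth becomes 0
Maximum depth reached: 5

5


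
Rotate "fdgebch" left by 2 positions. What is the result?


Input: "fdgebch", rotate left by 2
First 2 characters: "fd"
Remaining characters: "gebch"
Concatenate remaining + first: "gebch" + "fd" = "gebchfd"

gebchfd


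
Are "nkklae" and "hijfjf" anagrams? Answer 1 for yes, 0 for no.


Strings: "nkklae", "hijfjf"
Sorted first:  aekkln
Sorted second: ffhijj
Differ at position 0: 'a' vs 'f' => not anagrams

0


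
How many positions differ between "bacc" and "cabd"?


Comparing "bacc" and "cabd" position by position:
  Position 0: 'b' vs 'c' => DIFFER
  Position 1: 'a' vs 'a' => same
  Position 2: 'c' vs 'b' => DIFFER
  Position 3: 'c' vs 'd' => DIFFER
Positions that differ: 3

3


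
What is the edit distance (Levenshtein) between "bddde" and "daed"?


Computing edit distance: "bddde" -> "daed"
DP table:
           d    a    e    d
      0    1    2    3    4
  b   1    1    2    3    4
  d   2    1    2    3    3
  d   3    2    2    3    3
  d   4    3    3    3    3
  e   5    4    4    3    4
Edit distance = dp[5][4] = 4

4


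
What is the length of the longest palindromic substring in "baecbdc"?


Input: "baecbdc"
Checking substrings for palindromes:
  No multi-char palindromic substrings found
Longest palindromic substring: "b" with length 1

1


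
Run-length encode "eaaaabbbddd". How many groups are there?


Input: eaaaabbbddd
Scanning for consecutive runs:
  Group 1: 'e' x 1 (positions 0-0)
  Group 2: 'a' x 4 (positions 1-4)
  Group 3: 'b' x 3 (positions 5-7)
  Group 4: 'd' x 3 (positions 8-10)
Total groups: 4

4


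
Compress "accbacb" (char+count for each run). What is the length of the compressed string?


Input: accbacb
Runs:
  'a' x 1 => "a1"
  'c' x 2 => "c2"
  'b' x 1 => "b1"
  'a' x 1 => "a1"
  'c' x 1 => "c1"
  'b' x 1 => "b1"
Compressed: "a1c2b1a1c1b1"
Compressed length: 12

12


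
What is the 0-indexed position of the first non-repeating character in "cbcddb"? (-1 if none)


Input: cbcddb
Character frequencies:
  'b': 2
  'c': 2
  'd': 2
Scanning left to right for freq == 1:
  Position 0 ('c'): freq=2, skip
  Position 1 ('b'): freq=2, skip
  Position 2 ('c'): freq=2, skip
  Position 3 ('d'): freq=2, skip
  Position 4 ('d'): freq=2, skip
  Position 5 ('b'): freq=2, skip
  No unique character found => answer = -1

-1


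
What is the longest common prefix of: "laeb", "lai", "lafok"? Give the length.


Words: laeb, lai, lafok
  Position 0: all 'l' => match
  Position 1: all 'a' => match
  Position 2: ('e', 'i', 'f') => mismatch, stop
LCP = "la" (length 2)

2


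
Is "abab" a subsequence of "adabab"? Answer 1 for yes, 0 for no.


Check if "abab" is a subsequence of "adabab"
Greedy scan:
  Position 0 ('a'): matches sub[0] = 'a'
  Position 1 ('d'): no match needed
  Position 2 ('a'): no match needed
  Position 3 ('b'): matches sub[1] = 'b'
  Position 4 ('a'): matches sub[2] = 'a'
  Position 5 ('b'): matches sub[3] = 'b'
All 4 characters matched => is a subsequence

1


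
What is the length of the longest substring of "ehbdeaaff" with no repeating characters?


Input: "ehbdeaaff"
Sliding window (track last position of each char):
  Position 0 ('e'): window [0,0] length 1 -- new best
  Position 1 ('h'): window [0,1] length 2 -- new best
  Position 2 ('b'): window [0,2] length 3 -- new best
  Position 3 ('d'): window [0,3] length 4 -- new best
  Position 4 ('e'): repeat (last at 0), move window start to 1
  Position 4 ('e'): window [1,4] length 4
  Position 5 ('a'): window [1,5] length 5 -- new best
  Position 6 ('a'): repeat (last at 5), move window start to 6
  Position 6 ('a'): window [6,6] length 1
  Position 7 ('f'): window [6,7] length 2
  Position 8 ('f'): repeat (last at 7), move window start to 8
  Position 8 ('f'): window [8,8] length 1
Longest substring with no repeats: "hbdea" with length 5

5


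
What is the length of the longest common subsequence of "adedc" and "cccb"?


LCS of "adedc" and "cccb"
DP table:
           c    c    c    b
      0    0    0    0    0
  a   0    0    0    0    0
  d   0    0    0    0    0
  e   0    0    0    0    0
  d   0    0    0    0    0
  c   0    1    1    1    1
LCS length = dp[5][4] = 1

1


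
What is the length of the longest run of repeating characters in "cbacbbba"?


Input: "cbacbbba"
Scanning for longest run:
  Position 1 ('b'): new char, reset run to 1
  Position 2 ('a'): new char, reset run to 1
  Position 3 ('c'): new char, reset run to 1
  Position 4 ('b'): new char, reset run to 1
  Position 5 ('b'): continues run of 'b', length=2
  Position 6 ('b'): continues run of 'b', length=3
  Position 7 ('a'): new char, reset run to 1
Longest run: 'b' with length 3

3


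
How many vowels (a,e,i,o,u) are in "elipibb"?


Input: elipibb
Checking each character:
  'e' at position 0: vowel (running total: 1)
  'l' at position 1: consonant
  'i' at position 2: vowel (running total: 2)
  'p' at position 3: consonant
  'i' at position 4: vowel (running total: 3)
  'b' at position 5: consonant
  'b' at position 6: consonant
Total vowels: 3

3


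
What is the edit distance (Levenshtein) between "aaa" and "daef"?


Computing edit distance: "aaa" -> "daef"
DP table:
           d    a    e    f
      0    1    2    3    4
  a   1    1    1    2    3
  a   2    2    1    2    3
  a   3    3    2    2    3
Edit distance = dp[3][4] = 3

3


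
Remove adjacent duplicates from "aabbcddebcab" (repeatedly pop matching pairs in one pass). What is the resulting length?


Input: aabbcddebcab
Stack-based adjacent duplicate removal:
  Read 'a': push. Stack: a
  Read 'a': matches stack top 'a' => pop. Stack: (empty)
  Read 'b': push. Stack: b
  Read 'b': matches stack top 'b' => pop. Stack: (empty)
  Read 'c': push. Stack: c
  Read 'd': push. Stack: cd
  Read 'd': matches stack top 'd' => pop. Stack: c
  Read 'e': push. Stack: ce
  Read 'b': push. Stack: ceb
  Read 'c': push. Stack: cebc
  Read 'a': push. Stack: cebca
  Read 'b': push. Stack: cebcab
Final stack: "cebcab" (length 6)

6


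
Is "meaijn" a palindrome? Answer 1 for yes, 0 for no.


Input: meaijn
Reversed: njiaem
  Compare pos 0 ('m') with pos 5 ('n'): MISMATCH
  Compare pos 1 ('e') with pos 4 ('j'): MISMATCH
  Compare pos 2 ('a') with pos 3 ('i'): MISMATCH
Result: not a palindrome

0


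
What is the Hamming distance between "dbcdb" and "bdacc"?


Comparing "dbcdb" and "bdacc" position by position:
  Position 0: 'd' vs 'b' => differ
  Position 1: 'b' vs 'd' => differ
  Position 2: 'c' vs 'a' => differ
  Position 3: 'd' vs 'c' => differ
  Position 4: 'b' vs 'c' => differ
Total differences (Hamming distance): 5

5


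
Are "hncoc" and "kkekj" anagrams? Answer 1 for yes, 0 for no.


Strings: "hncoc", "kkekj"
Sorted first:  cchno
Sorted second: ejkkk
Differ at position 0: 'c' vs 'e' => not anagrams

0


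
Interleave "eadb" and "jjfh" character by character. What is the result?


Interleaving "eadb" and "jjfh":
  Position 0: 'e' from first, 'j' from second => "ej"
  Position 1: 'a' from first, 'j' from second => "aj"
  Position 2: 'd' from first, 'f' from second => "df"
  Position 3: 'b' from first, 'h' from second => "bh"
Result: ejajdfbh

ejajdfbh


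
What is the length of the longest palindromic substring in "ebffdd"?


Input: "ebffdd"
Checking substrings for palindromes:
  [2:4] "ff" (len 2) => palindrome
  [4:6] "dd" (len 2) => palindrome
Longest palindromic substring: "ff" with length 2

2


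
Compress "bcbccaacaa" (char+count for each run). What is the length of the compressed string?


Input: bcbccaacaa
Runs:
  'b' x 1 => "b1"
  'c' x 1 => "c1"
  'b' x 1 => "b1"
  'c' x 2 => "c2"
  'a' x 2 => "a2"
  'c' x 1 => "c1"
  'a' x 2 => "a2"
Compressed: "b1c1b1c2a2c1a2"
Compressed length: 14

14


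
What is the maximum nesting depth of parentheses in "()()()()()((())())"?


Input: "()()()()()((())())"
Tracking depth:
  Position 0 '(': depth becomes 1
  Position 1 ')': depth becomes 0
  Position 2 '(': depth becomes 1
  Position 3 ')': depth becomes 0
  Position 4 '(': depth becomes 1
  Position 5 ')': depth becomes 0
  Position 6 '(': depth becomes 1
  Position 7 ')': depth becomes 0
  Position 8 '(': depth becomes 1
  Position 9 ')': depth becomes 0
  Position 10 '(': depth becomes 1
  Position 11 '(': depth becomes 2
  Position 12 '(': depth becomes 3
  Position 13 ')': depth becomes 2
  Position 14 ')': depth becomes 1
  Position 15 '(': depth becomes 2
  Position 16 ')': depth becomes 1
  Position 17 ')': depth becomes 0
Maximum depth reached: 3

3


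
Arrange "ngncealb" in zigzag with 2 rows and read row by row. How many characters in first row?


Zigzag "ngncealb" into 2 rows:
Placing characters:
  'n' => row 0
  'g' => row 1
  'n' => row 0
  'c' => row 1
  'e' => row 0
  'a' => row 1
  'l' => row 0
  'b' => row 1
Rows:
  Row 0: "nnel"
  Row 1: "gcab"
First row length: 4

4


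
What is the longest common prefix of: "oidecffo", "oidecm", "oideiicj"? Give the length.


Words: oidecffo, oidecm, oideiicj
  Position 0: all 'o' => match
  Position 1: all 'i' => match
  Position 2: all 'd' => match
  Position 3: all 'e' => match
  Position 4: ('c', 'c', 'i') => mismatch, stop
LCP = "oide" (length 4)

4


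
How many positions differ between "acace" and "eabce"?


Comparing "acace" and "eabce" position by position:
  Position 0: 'a' vs 'e' => DIFFER
  Position 1: 'c' vs 'a' => DIFFER
  Position 2: 'a' vs 'b' => DIFFER
  Position 3: 'c' vs 'c' => same
  Position 4: 'e' vs 'e' => same
Positions that differ: 3

3


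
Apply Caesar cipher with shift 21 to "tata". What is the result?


Caesar cipher: shift "tata" by 21
  't' (pos 19) + 21 = pos 14 = 'o'
  'a' (pos 0) + 21 = pos 21 = 'v'
  't' (pos 19) + 21 = pos 14 = 'o'
  'a' (pos 0) + 21 = pos 21 = 'v'
Result: ovov

ovov


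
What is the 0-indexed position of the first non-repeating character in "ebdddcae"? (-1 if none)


Input: ebdddcae
Character frequencies:
  'a': 1
  'b': 1
  'c': 1
  'd': 3
  'e': 2
Scanning left to right for freq == 1:
  Position 0 ('e'): freq=2, skip
  Position 1 ('b'): unique! => answer = 1

1


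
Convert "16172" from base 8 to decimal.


Input: "16172" in base 8
Positional expansion:
  Digit '1' (value 1) x 8^4 = 4096
  Digit '6' (value 6) x 8^3 = 3072
  Digit '1' (value 1) x 8^2 = 64
  Digit '7' (value 7) x 8^1 = 56
  Digit '2' (value 2) x 8^0 = 2
Sum = 7290

7290


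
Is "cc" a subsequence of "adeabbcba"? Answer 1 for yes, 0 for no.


Check if "cc" is a subsequence of "adeabbcba"
Greedy scan:
  Position 0 ('a'): no match needed
  Position 1 ('d'): no match needed
  Position 2 ('e'): no match needed
  Position 3 ('a'): no match needed
  Position 4 ('b'): no match needed
  Position 5 ('b'): no match needed
  Position 6 ('c'): matches sub[0] = 'c'
  Position 7 ('b'): no match needed
  Position 8 ('a'): no match needed
Only matched 1/2 characters => not a subsequence

0


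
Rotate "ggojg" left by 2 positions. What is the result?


Input: "ggojg", rotate left by 2
First 2 characters: "gg"
Remaining characters: "ojg"
Concatenate remaining + first: "ojg" + "gg" = "ojggg"

ojggg


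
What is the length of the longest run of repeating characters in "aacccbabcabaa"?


Input: "aacccbabcabaa"
Scanning for longest run:
  Position 1 ('a'): continues run of 'a', length=2
  Position 2 ('c'): new char, reset run to 1
  Position 3 ('c'): continues run of 'c', length=2
  Position 4 ('c'): continues run of 'c', length=3
  Position 5 ('b'): new char, reset run to 1
  Position 6 ('a'): new char, reset run to 1
  Position 7 ('b'): new char, reset run to 1
  Position 8 ('c'): new char, reset run to 1
  Position 9 ('a'): new char, reset run to 1
  Position 10 ('b'): new char, reset run to 1
  Position 11 ('a'): new char, reset run to 1
  Position 12 ('a'): continues run of 'a', length=2
Longest run: 'c' with length 3

3


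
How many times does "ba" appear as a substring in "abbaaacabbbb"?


Searching for "ba" in "abbaaacabbbb"
Scanning each position:
  Position 0: "ab" => no
  Position 1: "bb" => no
  Position 2: "ba" => MATCH
  Position 3: "aa" => no
  Position 4: "aa" => no
  Position 5: "ac" => no
  Position 6: "ca" => no
  Position 7: "ab" => no
  Position 8: "bb" => no
  Position 9: "bb" => no
  Position 10: "bb" => no
Total occurrences: 1

1


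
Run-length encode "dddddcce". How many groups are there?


Input: dddddcce
Scanning for consecutive runs:
  Group 1: 'd' x 5 (positions 0-4)
  Group 2: 'c' x 2 (positions 5-6)
  Group 3: 'e' x 1 (positions 7-7)
Total groups: 3

3


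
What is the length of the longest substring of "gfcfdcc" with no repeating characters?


Input: "gfcfdcc"
Sliding window (track last position of each char):
  Position 0 ('g'): window [0,0] length 1 -- new best
  Position 1 ('f'): window [0,1] length 2 -- new best
  Position 2 ('c'): window [0,2] length 3 -- new best
  Position 3 ('f'): repeat (last at 1), move window start to 2
  Position 3 ('f'): window [2,3] length 2
  Position 4 ('d'): window [2,4] length 3
  Position 5 ('c'): repeat (last at 2), move window start to 3
  Position 5 ('c'): window [3,5] length 3
  Position 6 ('c'): repeat (last at 5), move window start to 6
  Position 6 ('c'): window [6,6] length 1
Longest substring with no repeats: "gfc" with length 3

3


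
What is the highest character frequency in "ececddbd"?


Input: ececddbd
Character counts:
  'b': 1
  'c': 2
  'd': 3
  'e': 2
Maximum frequency: 3

3


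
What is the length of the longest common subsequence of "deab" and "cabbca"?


LCS of "deab" and "cabbca"
DP table:
           c    a    b    b    c    a
      0    0    0    0    0    0    0
  d   0    0    0    0    0    0    0
  e   0    0    0    0    0    0    0
  a   0    0    1    1    1    1    1
  b   0    0    1    2    2    2    2
LCS length = dp[4][6] = 2

2


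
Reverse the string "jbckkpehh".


Input: jbckkpehh
Reading characters right to left:
  Position 8: 'h'
  Position 7: 'h'
  Position 6: 'e'
  Position 5: 'p'
  Position 4: 'k'
  Position 3: 'k'
  Position 2: 'c'
  Position 1: 'b'
  Position 0: 'j'
Reversed: hhepkkcbj

hhepkkcbj


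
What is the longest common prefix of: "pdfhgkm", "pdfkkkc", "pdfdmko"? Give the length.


Words: pdfhgkm, pdfkkkc, pdfdmko
  Position 0: all 'p' => match
  Position 1: all 'd' => match
  Position 2: all 'f' => match
  Position 3: ('h', 'k', 'd') => mismatch, stop
LCP = "pdf" (length 3)

3


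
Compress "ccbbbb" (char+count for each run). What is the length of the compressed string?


Input: ccbbbb
Runs:
  'c' x 2 => "c2"
  'b' x 4 => "b4"
Compressed: "c2b4"
Compressed length: 4

4


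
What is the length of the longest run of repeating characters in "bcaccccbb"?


Input: "bcaccccbb"
Scanning for longest run:
  Position 1 ('c'): new char, reset run to 1
  Position 2 ('a'): new char, reset run to 1
  Position 3 ('c'): new char, reset run to 1
  Position 4 ('c'): continues run of 'c', length=2
  Position 5 ('c'): continues run of 'c', length=3
  Position 6 ('c'): continues run of 'c', length=4
  Position 7 ('b'): new char, reset run to 1
  Position 8 ('b'): continues run of 'b', length=2
Longest run: 'c' with length 4

4


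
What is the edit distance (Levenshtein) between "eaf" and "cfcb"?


Computing edit distance: "eaf" -> "cfcb"
DP table:
           c    f    c    b
      0    1    2    3    4
  e   1    1    2    3    4
  a   2    2    2    3    4
  f   3    3    2    3    4
Edit distance = dp[3][4] = 4

4


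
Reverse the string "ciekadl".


Input: ciekadl
Reading characters right to left:
  Position 6: 'l'
  Position 5: 'd'
  Position 4: 'a'
  Position 3: 'k'
  Position 2: 'e'
  Position 1: 'i'
  Position 0: 'c'
Reversed: ldakeic

ldakeic


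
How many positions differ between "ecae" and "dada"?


Comparing "ecae" and "dada" position by position:
  Position 0: 'e' vs 'd' => DIFFER
  Position 1: 'c' vs 'a' => DIFFER
  Position 2: 'a' vs 'd' => DIFFER
  Position 3: 'e' vs 'a' => DIFFER
Positions that differ: 4

4


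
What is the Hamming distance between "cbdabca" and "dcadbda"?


Comparing "cbdabca" and "dcadbda" position by position:
  Position 0: 'c' vs 'd' => differ
  Position 1: 'b' vs 'c' => differ
  Position 2: 'd' vs 'a' => differ
  Position 3: 'a' vs 'd' => differ
  Position 4: 'b' vs 'b' => same
  Position 5: 'c' vs 'd' => differ
  Position 6: 'a' vs 'a' => same
Total differences (Hamming distance): 5

5


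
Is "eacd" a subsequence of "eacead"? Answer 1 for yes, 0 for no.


Check if "eacd" is a subsequence of "eacead"
Greedy scan:
  Position 0 ('e'): matches sub[0] = 'e'
  Position 1 ('a'): matches sub[1] = 'a'
  Position 2 ('c'): matches sub[2] = 'c'
  Position 3 ('e'): no match needed
  Position 4 ('a'): no match needed
  Position 5 ('d'): matches sub[3] = 'd'
All 4 characters matched => is a subsequence

1


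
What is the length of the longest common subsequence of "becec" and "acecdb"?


LCS of "becec" and "acecdb"
DP table:
           a    c    e    c    d    b
      0    0    0    0    0    0    0
  b   0    0    0    0    0    0    1
  e   0    0    0    1    1    1    1
  c   0    0    1    1    2    2    2
  e   0    0    1    2    2    2    2
  c   0    0    1    2    3    3    3
LCS length = dp[5][6] = 3

3


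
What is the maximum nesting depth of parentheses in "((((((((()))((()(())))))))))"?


Input: "((((((((()))((()(())))))))))"
Tracking depth:
  Position 0 '(': depth becomes 1
  Position 1 '(': depth becomes 2
  Position 2 '(': depth becomes 3
  Position 3 '(': depth becomes 4
  Position 4 '(': depth becomes 5
  Position 5 '(': depth becomes 6
  Position 6 '(': depth becomes 7
  Position 7 '(': depth becomes 8
  Position 8 '(': depth becomes 9
  Position 9 ')': depth becomes 8
  Position 10 ')': depth becomes 7
  Position 11 ')': depth becomes 6
  Position 12 '(': depth becomes 7
  Position 13 '(': depth becomes 8
  Position 14 '(': depth becomes 9
  Position 15 ')': depth becomes 8
  Position 16 '(': depth becomes 9
  Position 17 '(': depth becomes 10
  Position 18 ')': depth becomes 9
  Position 19 ')': depth becomes 8
  Position 20 ')': depth becomes 7
  Position 21 ')': depth becomes 6
  Position 22 ')': depth becomes 5
  Position 23 ')': depth becomes 4
  Position 24 ')': depth becomes 3
  Position 25 ')': depth becomes 2
  Position 26 ')': depth becomes 1
  Position 27 ')': depth becomes 0
Maximum depth reached: 10

10


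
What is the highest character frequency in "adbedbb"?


Input: adbedbb
Character counts:
  'a': 1
  'b': 3
  'd': 2
  'e': 1
Maximum frequency: 3

3


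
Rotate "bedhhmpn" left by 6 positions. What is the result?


Input: "bedhhmpn", rotate left by 6
First 6 characters: "bedhhm"
Remaining characters: "pn"
Concatenate remaining + first: "pn" + "bedhhm" = "pnbedhhm"

pnbedhhm


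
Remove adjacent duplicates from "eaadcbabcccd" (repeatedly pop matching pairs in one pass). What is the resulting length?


Input: eaadcbabcccd
Stack-based adjacent duplicate removal:
  Read 'e': push. Stack: e
  Read 'a': push. Stack: ea
  Read 'a': matches stack top 'a' => pop. Stack: e
  Read 'd': push. Stack: ed
  Read 'c': push. Stack: edc
  Read 'b': push. Stack: edcb
  Read 'a': push. Stack: edcba
  Read 'b': push. Stack: edcbab
  Read 'c': push. Stack: edcbabc
  Read 'c': matches stack top 'c' => pop. Stack: edcbab
  Read 'c': push. Stack: edcbabc
  Read 'd': push. Stack: edcbabcd
Final stack: "edcbabcd" (length 8)

8
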